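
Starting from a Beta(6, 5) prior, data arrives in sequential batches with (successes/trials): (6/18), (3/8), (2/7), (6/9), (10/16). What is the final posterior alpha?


In sequential Bayesian updating, we sum all successes.
Total successes = 27
Final alpha = 6 + 27 = 33

33


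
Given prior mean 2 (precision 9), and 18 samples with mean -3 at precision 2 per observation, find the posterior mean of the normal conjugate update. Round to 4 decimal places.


The posterior mean is a precision-weighted average of prior and data.
Post. prec. = 9 + 36 = 45
Post. mean = (18 + -108)/45 = -90/45 = -2.0

-2.0


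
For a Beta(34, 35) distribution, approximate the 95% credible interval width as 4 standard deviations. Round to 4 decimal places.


Variance of Beta(a,b) = ab / ((a+b)^2 * (a+b+1))
= 34*35 / ((69)^2 * 70)
= 0.0036
SD = sqrt(0.0036) = 0.0598
Width = 4 * SD = 0.239

0.239


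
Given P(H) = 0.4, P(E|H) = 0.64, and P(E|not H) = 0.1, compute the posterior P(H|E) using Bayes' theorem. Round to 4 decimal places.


By Bayes' theorem: P(H|E) = P(E|H)*P(H) / P(E)
P(E) = P(E|H)*P(H) + P(E|not H)*P(not H)
P(E) = 0.64*0.4 + 0.1*0.6 = 0.316
P(H|E) = 0.64*0.4 / 0.316 = 0.8101

0.8101


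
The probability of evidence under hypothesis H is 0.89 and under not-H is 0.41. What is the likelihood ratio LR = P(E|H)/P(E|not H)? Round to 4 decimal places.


LR = 0.89 / 0.41
= 2.1707

2.1707


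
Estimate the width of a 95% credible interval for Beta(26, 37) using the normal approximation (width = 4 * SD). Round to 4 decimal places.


For Beta(a,b): Var = ab/((a+b)^2(a+b+1))
Var = 0.0038, SD = 0.0615
Approximate 95% CI width = 4 * 0.0615 = 0.2462

0.2462


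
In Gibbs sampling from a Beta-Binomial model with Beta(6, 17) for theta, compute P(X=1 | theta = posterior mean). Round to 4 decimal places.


Posterior mean = alpha/(alpha+beta) = 6/23 = 0.2609
P(X=1|theta=mean) = theta = 0.2609

0.2609


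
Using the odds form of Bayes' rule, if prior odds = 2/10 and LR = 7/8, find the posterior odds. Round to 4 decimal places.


Bayes' rule in odds form: posterior odds = prior odds * LR
= (2 * 7) / (10 * 8)
= 14/80 = 0.175

0.175


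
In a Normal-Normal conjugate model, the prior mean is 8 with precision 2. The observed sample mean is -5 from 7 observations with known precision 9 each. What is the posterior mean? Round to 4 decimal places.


Posterior precision = tau0 + n*tau = 2 + 7*9 = 65
Posterior mean = (tau0*mu0 + n*tau*xbar) / posterior_precision
= (2*8 + 7*9*-5) / 65
= -299 / 65 = -4.6

-4.6


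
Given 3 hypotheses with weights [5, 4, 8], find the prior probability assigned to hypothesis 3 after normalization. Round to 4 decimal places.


To normalize, divide each weight by the sum of all weights.
Sum = 17
Prior(H3) = 8/17 = 0.4706

0.4706


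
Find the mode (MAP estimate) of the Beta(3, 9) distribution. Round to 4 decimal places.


For Beta(a,b) with a,b > 1:
Mode = (a-1)/(a+b-2) = (3-1)/(12-2)
= 2/10 = 0.2

0.2


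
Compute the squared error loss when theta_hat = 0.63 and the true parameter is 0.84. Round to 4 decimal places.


L = (theta_hat - theta_true)^2
= (0.63 - 0.84)^2
= -0.21^2 = 0.0441

0.0441


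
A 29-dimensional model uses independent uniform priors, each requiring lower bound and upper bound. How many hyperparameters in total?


Per parameter: 2 (lower bound and upper bound).
Total = 29 * 2 = 58

58


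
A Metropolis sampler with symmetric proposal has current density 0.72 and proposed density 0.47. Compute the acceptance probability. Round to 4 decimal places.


For symmetric proposals, acceptance = min(1, pi(x*)/pi(x))
= min(1, 0.47/0.72)
= min(1, 0.6528) = 0.6528

0.6528


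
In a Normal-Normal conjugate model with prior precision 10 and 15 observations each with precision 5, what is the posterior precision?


Posterior precision = prior precision + n * observation precision
= 10 + 15 * 5
= 10 + 75 = 85

85


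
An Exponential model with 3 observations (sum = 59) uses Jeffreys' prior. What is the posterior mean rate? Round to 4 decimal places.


Posterior Gamma(3, 59)
E[lambda] = 3/59 = 0.0508

0.0508


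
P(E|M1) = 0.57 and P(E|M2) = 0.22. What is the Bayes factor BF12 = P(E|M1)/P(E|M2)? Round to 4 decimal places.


Bayes factor BF12 = P(E|M1) / P(E|M2)
= 0.57 / 0.22
= 2.5909

2.5909


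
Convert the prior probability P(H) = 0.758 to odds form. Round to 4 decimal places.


P(not H) = 1 - 0.758 = 0.242
Odds = 0.758 / 0.242 = 3.1322

3.1322


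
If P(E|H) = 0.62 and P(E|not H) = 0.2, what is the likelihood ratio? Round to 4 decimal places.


Likelihood ratio = P(E|H) / P(E|not H)
= 0.62 / 0.2
= 3.1

3.1


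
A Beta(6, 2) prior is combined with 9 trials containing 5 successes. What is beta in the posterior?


In conjugate updating:
beta_posterior = beta_prior + (n - k)
= 2 + (9 - 5)
= 2 + 4 = 6

6


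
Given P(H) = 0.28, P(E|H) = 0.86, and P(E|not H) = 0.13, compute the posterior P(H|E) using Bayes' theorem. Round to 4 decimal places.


By Bayes' theorem: P(H|E) = P(E|H)*P(H) / P(E)
P(E) = P(E|H)*P(H) + P(E|not H)*P(not H)
P(E) = 0.86*0.28 + 0.13*0.72 = 0.3344
P(H|E) = 0.86*0.28 / 0.3344 = 0.7201

0.7201


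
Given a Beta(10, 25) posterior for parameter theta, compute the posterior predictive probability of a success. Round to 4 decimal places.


For a Beta-Bernoulli model, the predictive probability is the mean:
P(success) = 10/(10+25) = 10/35 = 0.2857

0.2857


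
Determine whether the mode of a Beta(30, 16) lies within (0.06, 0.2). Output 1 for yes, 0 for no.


First find the mode: (a-1)/(a+b-2) = 0.6591
Is 0.6591 in (0.06, 0.2)? 0

0


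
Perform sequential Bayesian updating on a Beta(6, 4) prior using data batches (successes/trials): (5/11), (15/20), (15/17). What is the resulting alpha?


Accumulate successes: 35
Posterior alpha = prior alpha + sum of successes
= 6 + 35 = 41

41


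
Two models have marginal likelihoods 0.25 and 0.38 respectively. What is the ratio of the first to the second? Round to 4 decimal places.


Evidence ratio = 0.25 / 0.38
= 0.6579

0.6579


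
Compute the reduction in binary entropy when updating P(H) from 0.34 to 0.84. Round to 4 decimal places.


H_before = -p*log2(p) - (1-p)*log2(1-p) for p=0.34: 0.9248
H_after for p=0.84: 0.6343
Reduction = 0.9248 - 0.6343 = 0.2905

0.2905


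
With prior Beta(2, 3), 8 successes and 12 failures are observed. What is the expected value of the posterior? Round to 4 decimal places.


Posterior = Beta(10, 15)
E[theta] = alpha/(alpha+beta)
= 10/25 = 0.4

0.4


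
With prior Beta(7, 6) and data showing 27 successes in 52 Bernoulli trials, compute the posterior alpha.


Conjugate update: alpha_posterior = alpha_prior + k
= 7 + 27 = 34

34


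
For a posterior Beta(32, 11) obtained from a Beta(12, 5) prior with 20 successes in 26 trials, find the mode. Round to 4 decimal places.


Mode = (alpha - 1) / (alpha + beta - 2)
= 31 / 41
= 0.7561

0.7561


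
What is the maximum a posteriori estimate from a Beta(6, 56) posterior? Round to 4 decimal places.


The MAP estimate equals the mode of the distribution.
Mode of Beta(a,b) = (a-1)/(a+b-2)
= 5/60
= 0.0833

0.0833


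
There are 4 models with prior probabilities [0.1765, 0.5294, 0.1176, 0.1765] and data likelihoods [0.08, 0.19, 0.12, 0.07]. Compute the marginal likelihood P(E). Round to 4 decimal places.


P(E) = sum over models of P(M_i) * P(E|M_i)
= 0.1765*0.08 + 0.5294*0.19 + 0.1176*0.12 + 0.1765*0.07
= 0.1412

0.1412


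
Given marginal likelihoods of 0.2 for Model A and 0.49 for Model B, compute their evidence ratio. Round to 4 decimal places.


Ratio = ML(A) / ML(B) = 0.2/0.49
= 0.4082

0.4082


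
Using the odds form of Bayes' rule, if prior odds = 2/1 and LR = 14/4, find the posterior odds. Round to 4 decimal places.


Bayes' rule in odds form: posterior odds = prior odds * LR
= (2 * 14) / (1 * 4)
= 28/4 = 7.0

7.0


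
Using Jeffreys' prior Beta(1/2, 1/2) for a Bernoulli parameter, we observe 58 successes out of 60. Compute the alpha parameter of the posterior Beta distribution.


Conjugate update: Beta(0.5 + k, 0.5 + n - k).
k = 58, n - k = 2
Posterior alpha = 0.5 + k = 0.5 + 58 = 58.5

58.5


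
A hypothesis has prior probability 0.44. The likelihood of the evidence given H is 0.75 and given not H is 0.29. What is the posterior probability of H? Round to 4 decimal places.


Using Bayes' theorem:
P(E) = 0.44 * 0.75 + 0.56 * 0.29
P(E) = 0.4924
P(H|E) = (0.44 * 0.75) / 0.4924 = 0.6702

0.6702


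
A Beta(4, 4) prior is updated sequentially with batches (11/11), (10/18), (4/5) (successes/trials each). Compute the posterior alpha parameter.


Sequential conjugate updating is equivalent to a single batch update.
Total successes across all batches = 25
alpha_posterior = alpha_prior + total_successes = 4 + 25
= 29

29


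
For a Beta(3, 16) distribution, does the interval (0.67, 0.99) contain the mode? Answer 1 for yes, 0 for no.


Mode of Beta(a,b) = (a-1)/(a+b-2)
= (3-1)/(3+16-2) = 0.1176
Check: 0.67 <= 0.1176 <= 0.99?
Result: 0

0


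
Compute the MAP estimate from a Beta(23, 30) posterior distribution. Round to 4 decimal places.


MAP = mode of Beta distribution
= (alpha - 1)/(alpha + beta - 2)
= (23-1)/(23+30-2)
= 22/51 = 0.4314

0.4314


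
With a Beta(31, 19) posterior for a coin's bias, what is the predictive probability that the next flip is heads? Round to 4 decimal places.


The predictive probability equals the posterior mean.
P(next = heads) = alpha / (alpha + beta)
= 31 / 50 = 0.62

0.62


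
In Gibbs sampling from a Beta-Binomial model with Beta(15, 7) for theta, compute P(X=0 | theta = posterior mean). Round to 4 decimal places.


Posterior mean = alpha/(alpha+beta) = 15/22 = 0.6818
P(X=0|theta=mean) = 1 - theta = 0.3182

0.3182


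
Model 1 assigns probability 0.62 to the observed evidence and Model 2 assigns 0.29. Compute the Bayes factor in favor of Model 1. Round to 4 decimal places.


BF = P(data|M1) / P(data|M2)
= 0.62 / 0.29 = 2.1379

2.1379


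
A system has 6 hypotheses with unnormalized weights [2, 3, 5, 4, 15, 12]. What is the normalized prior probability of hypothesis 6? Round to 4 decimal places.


The normalized prior is the weight divided by the total.
Total weight = 41
P(H6) = 12 / 41 = 0.2927

0.2927


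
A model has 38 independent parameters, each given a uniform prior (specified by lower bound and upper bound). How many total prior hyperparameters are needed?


Each uniform prior needs 2 hyperparameters (lower bound and upper bound).
Total = 2 * 38 = 76

76


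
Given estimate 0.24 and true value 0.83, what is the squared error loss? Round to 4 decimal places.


Squared error = (estimate - true)^2
Difference = -0.59
Loss = -0.59^2 = 0.3481

0.3481


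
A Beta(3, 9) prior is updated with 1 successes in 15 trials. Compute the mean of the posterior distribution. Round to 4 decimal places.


After update: Beta(4, 23)
Mean = 4 / (4 + 23) = 4 / 27
= 0.1481

0.1481


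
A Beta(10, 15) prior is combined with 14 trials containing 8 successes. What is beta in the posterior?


In conjugate updating:
beta_posterior = beta_prior + (n - k)
= 15 + (14 - 8)
= 15 + 6 = 21

21


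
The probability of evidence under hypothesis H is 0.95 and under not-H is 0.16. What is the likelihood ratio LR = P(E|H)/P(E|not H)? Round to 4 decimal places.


LR = 0.95 / 0.16
= 5.9375

5.9375


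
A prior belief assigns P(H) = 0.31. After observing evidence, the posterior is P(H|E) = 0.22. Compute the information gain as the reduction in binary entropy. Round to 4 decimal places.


H(prior) = -0.31*log2(0.31) - 0.69*log2(0.69)
= 0.8932
H(post) = -0.22*log2(0.22) - 0.78*log2(0.78)
= 0.7602
IG = 0.8932 - 0.7602 = 0.133

0.133


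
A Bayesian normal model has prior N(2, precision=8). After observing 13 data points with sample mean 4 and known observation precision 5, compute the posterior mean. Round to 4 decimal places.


Posterior mean = (prior_precision * prior_mean + n * data_precision * data_mean) / (prior_precision + n * data_precision)
Numerator = 8*2 + 13*5*4 = 276
Denominator = 8 + 13*5 = 73
Posterior mean = 3.7808

3.7808


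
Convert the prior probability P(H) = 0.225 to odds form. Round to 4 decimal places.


P(not H) = 1 - 0.225 = 0.775
Odds = 0.225 / 0.775 = 0.2903

0.2903


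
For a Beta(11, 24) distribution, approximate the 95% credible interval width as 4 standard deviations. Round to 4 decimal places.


Variance of Beta(a,b) = ab / ((a+b)^2 * (a+b+1))
= 11*24 / ((35)^2 * 36)
= 0.006
SD = sqrt(0.006) = 0.0774
Width = 4 * SD = 0.3095

0.3095


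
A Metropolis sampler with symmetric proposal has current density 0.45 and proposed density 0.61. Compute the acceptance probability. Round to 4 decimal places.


For symmetric proposals, acceptance = min(1, pi(x*)/pi(x))
= min(1, 0.61/0.45)
= min(1, 1.3556) = 1.0

1.0


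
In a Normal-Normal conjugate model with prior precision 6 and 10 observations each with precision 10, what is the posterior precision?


Posterior precision = prior precision + n * observation precision
= 6 + 10 * 10
= 6 + 100 = 106

106


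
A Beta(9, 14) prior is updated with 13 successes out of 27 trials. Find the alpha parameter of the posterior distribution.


In the Beta-Binomial conjugate update:
alpha_post = alpha_prior + successes
= 9 + 13
= 22

22


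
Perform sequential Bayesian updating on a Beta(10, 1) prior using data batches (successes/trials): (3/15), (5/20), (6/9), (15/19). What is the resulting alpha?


Accumulate successes: 29
Posterior alpha = prior alpha + sum of successes
= 10 + 29 = 39

39


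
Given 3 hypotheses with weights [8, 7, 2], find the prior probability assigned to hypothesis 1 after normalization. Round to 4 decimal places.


To normalize, divide each weight by the sum of all weights.
Sum = 17
Prior(H1) = 8/17 = 0.4706

0.4706


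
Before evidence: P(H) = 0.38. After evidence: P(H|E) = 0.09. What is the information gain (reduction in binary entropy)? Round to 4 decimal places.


Prior entropy = 0.958
Posterior entropy = 0.4365
Information gain = 0.958 - 0.4365 = 0.5216

0.5216


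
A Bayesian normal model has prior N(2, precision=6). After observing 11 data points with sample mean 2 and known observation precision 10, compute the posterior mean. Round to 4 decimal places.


Posterior mean = (prior_precision * prior_mean + n * data_precision * data_mean) / (prior_precision + n * data_precision)
Numerator = 6*2 + 11*10*2 = 232
Denominator = 6 + 11*10 = 116
Posterior mean = 2.0

2.0


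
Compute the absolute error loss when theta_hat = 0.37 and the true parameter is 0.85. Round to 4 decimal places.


L = |theta_hat - theta_true|
= |0.37 - 0.85| = 0.48

0.48


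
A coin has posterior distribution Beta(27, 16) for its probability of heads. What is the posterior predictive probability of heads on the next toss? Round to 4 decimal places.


Posterior predictive = E[theta] = alpha/(alpha+beta)
= 27/43
= 0.6279

0.6279


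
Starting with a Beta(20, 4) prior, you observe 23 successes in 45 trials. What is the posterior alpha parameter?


For a Beta-Binomial conjugate model:
Posterior alpha = prior alpha + number of successes
= 20 + 23 = 43

43


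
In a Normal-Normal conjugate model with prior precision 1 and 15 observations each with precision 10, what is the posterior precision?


Posterior precision = prior precision + n * observation precision
= 1 + 15 * 10
= 1 + 150 = 151

151


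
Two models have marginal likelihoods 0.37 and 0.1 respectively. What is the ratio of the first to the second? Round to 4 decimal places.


Evidence ratio = 0.37 / 0.1
= 3.7

3.7


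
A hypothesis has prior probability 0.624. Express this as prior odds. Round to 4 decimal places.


Odds = P(H) / P(not H) = 0.624 / 0.376
= 1.6596

1.6596


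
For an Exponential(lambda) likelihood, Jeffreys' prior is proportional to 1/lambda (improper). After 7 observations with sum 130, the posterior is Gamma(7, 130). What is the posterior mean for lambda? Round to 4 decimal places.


Posterior = Gamma(n, sum_x) = Gamma(7, 130)
Posterior mean = shape/rate = 7/130
= 0.0538

0.0538


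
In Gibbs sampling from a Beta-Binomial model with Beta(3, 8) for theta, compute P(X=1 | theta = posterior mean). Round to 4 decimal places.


Posterior mean = alpha/(alpha+beta) = 3/11 = 0.2727
P(X=1|theta=mean) = theta = 0.2727

0.2727


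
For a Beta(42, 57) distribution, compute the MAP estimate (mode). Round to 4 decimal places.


MAP = mode = (a-1)/(a+b-2)
= (42-1)/(42+57-2)
= 41/97 = 0.4227

0.4227


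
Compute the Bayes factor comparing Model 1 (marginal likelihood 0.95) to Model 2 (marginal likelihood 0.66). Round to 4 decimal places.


BF12 = marginal likelihood of M1 / marginal likelihood of M2
= 0.95/0.66
= 1.4394

1.4394


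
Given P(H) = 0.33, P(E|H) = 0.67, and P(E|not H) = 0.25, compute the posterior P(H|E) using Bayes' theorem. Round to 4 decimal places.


By Bayes' theorem: P(H|E) = P(E|H)*P(H) / P(E)
P(E) = P(E|H)*P(H) + P(E|not H)*P(not H)
P(E) = 0.67*0.33 + 0.25*0.67 = 0.3886
P(H|E) = 0.67*0.33 / 0.3886 = 0.569

0.569


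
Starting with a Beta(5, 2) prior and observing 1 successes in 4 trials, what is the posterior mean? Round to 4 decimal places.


Posterior parameters: alpha = 5 + 1 = 6
beta = 2 + 3 = 5
Posterior mean = alpha / (alpha + beta) = 6 / 11
= 0.5455

0.5455


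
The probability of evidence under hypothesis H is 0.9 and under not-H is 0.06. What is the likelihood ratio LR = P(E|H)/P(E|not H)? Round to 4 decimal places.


LR = 0.9 / 0.06
= 15.0

15.0


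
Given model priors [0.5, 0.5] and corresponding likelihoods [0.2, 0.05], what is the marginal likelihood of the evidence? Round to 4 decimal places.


P(E) = sum_i P(M_i) P(E|M_i)
= 0.1 + 0.025
= 0.125

0.125


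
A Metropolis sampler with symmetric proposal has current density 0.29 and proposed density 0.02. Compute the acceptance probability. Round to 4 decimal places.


For symmetric proposals, acceptance = min(1, pi(x*)/pi(x))
= min(1, 0.02/0.29)
= min(1, 0.069) = 0.069

0.069


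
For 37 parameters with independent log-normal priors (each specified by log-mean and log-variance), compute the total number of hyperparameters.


A log-normal prior has 2 hyperparameters per parameter.
Total = 37 * 2 = 74

74


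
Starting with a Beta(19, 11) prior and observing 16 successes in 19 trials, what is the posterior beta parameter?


Posterior beta = prior beta + failures
Failures = 19 - 16 = 3
beta_post = 11 + 3 = 14

14


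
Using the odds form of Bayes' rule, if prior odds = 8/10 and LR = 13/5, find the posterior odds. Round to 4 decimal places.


Bayes' rule in odds form: posterior odds = prior odds * LR
= (8 * 13) / (10 * 5)
= 104/50 = 2.08

2.08


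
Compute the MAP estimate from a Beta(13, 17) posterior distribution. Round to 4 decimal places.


MAP = mode of Beta distribution
= (alpha - 1)/(alpha + beta - 2)
= (13-1)/(13+17-2)
= 12/28 = 0.4286

0.4286


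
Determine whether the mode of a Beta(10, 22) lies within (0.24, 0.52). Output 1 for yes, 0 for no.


First find the mode: (a-1)/(a+b-2) = 0.3
Is 0.3 in (0.24, 0.52)? 1

1


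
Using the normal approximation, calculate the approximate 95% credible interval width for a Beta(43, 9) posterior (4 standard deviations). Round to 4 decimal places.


Var(Beta) = 43*9/(52^2 * 53) = 0.0027
SD = 0.052
Width ~ 4*SD = 0.2079

0.2079


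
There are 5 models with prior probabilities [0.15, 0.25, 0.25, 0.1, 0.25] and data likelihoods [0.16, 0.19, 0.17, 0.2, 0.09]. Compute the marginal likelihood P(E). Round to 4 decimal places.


P(E) = sum over models of P(M_i) * P(E|M_i)
= 0.15*0.16 + 0.25*0.19 + 0.25*0.17 + 0.1*0.2 + 0.25*0.09
= 0.1565

0.1565


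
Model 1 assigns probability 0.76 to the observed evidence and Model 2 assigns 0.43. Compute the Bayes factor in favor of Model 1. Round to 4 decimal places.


BF = P(data|M1) / P(data|M2)
= 0.76 / 0.43 = 1.7674

1.7674


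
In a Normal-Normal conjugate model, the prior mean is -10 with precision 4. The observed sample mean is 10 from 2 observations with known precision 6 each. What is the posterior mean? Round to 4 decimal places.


Posterior precision = tau0 + n*tau = 4 + 2*6 = 16
Posterior mean = (tau0*mu0 + n*tau*xbar) / posterior_precision
= (4*-10 + 2*6*10) / 16
= 80 / 16 = 5.0

5.0


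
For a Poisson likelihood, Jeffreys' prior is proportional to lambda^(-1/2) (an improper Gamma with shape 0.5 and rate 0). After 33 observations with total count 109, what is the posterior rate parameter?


Jeffreys' prior for Poisson is proportional to lambda^(-1/2).
Posterior is Gamma(0.5 + S, 0 + n) = Gamma(0.5 + 109, 33).
Posterior rate = 0 + n = 33

33.0


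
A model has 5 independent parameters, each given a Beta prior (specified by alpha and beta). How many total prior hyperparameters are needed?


Each Beta prior needs 2 hyperparameters (alpha and beta).
Total = 2 * 5 = 10

10


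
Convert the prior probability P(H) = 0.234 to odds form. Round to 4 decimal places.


P(not H) = 1 - 0.234 = 0.766
Odds = 0.234 / 0.766 = 0.3055

0.3055


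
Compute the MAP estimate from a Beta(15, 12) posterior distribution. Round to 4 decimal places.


MAP = mode of Beta distribution
= (alpha - 1)/(alpha + beta - 2)
= (15-1)/(15+12-2)
= 14/25 = 0.56

0.56


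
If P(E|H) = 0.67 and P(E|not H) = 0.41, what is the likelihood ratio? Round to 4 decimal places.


Likelihood ratio = P(E|H) / P(E|not H)
= 0.67 / 0.41
= 1.6341

1.6341


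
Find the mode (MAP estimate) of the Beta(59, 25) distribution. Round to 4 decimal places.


For Beta(a,b) with a,b > 1:
Mode = (a-1)/(a+b-2) = (59-1)/(84-2)
= 58/82 = 0.7073

0.7073


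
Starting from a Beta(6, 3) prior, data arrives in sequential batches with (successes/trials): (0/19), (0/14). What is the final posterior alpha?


In sequential Bayesian updating, we sum all successes.
Total successes = 0
Final alpha = 6 + 0 = 6

6


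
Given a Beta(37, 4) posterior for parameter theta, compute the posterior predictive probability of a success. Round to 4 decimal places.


For a Beta-Bernoulli model, the predictive probability is the mean:
P(success) = 37/(37+4) = 37/41 = 0.9024

0.9024


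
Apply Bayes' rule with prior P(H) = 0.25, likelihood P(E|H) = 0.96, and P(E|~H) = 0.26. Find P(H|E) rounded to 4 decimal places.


Step 1: Compute marginal P(E) = P(E|H)P(H) + P(E|~H)P(~H)
= 0.96*0.25 + 0.26*0.75 = 0.435
Step 2: P(H|E) = P(E|H)P(H)/P(E) = 0.24/0.435
= 0.5517

0.5517


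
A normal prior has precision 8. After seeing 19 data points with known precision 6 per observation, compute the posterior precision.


In the conjugate normal model, precisions add:
tau_posterior = tau_prior + n * tau_data
= 8 + 19*6 = 122

122


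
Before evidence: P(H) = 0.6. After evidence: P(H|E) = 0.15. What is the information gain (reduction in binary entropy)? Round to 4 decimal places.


Prior entropy = 0.971
Posterior entropy = 0.6098
Information gain = 0.971 - 0.6098 = 0.3611

0.3611


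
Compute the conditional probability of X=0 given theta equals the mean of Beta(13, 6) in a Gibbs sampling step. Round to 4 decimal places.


Mean of Beta(13, 6) = 0.6842
P(X=0 | theta=0.6842) = 0.3158

0.3158


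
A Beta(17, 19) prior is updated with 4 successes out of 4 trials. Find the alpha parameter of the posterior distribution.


In the Beta-Binomial conjugate update:
alpha_post = alpha_prior + successes
= 17 + 4
= 21

21


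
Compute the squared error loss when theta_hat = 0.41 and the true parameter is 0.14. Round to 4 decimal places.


L = (theta_hat - theta_true)^2
= (0.41 - 0.14)^2
= 0.27^2 = 0.0729

0.0729


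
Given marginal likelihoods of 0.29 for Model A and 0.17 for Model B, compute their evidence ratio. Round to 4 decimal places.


Ratio = ML(A) / ML(B) = 0.29/0.17
= 1.7059

1.7059


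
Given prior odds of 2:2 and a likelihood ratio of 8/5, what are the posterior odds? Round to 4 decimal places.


Posterior odds = prior odds * LR
Prior odds = 2/2 = 1.0
LR = 8/5 = 1.6
Posterior odds = 1.0 * 1.6 = 1.6

1.6


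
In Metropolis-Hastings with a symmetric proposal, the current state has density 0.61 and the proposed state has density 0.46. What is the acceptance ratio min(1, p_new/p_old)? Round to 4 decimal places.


Ratio = p_new / p_old = 0.46 / 0.61 = 0.7541
Acceptance = min(1, 0.7541) = 0.7541

0.7541


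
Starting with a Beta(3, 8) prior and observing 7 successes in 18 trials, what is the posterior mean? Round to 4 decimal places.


Posterior parameters: alpha = 3 + 7 = 10
beta = 8 + 11 = 19
Posterior mean = alpha / (alpha + beta) = 10 / 29
= 0.3448

0.3448


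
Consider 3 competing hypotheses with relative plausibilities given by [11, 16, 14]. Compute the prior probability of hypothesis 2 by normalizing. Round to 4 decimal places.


Sum of weights = 11 + 16 + 14 = 41
Normalized prior for H2 = 16 / 41
= 0.3902

0.3902


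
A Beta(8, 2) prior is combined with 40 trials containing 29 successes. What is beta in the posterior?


In conjugate updating:
beta_posterior = beta_prior + (n - k)
= 2 + (40 - 29)
= 2 + 11 = 13

13


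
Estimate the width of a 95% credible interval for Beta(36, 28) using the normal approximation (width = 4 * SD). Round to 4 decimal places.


For Beta(a,b): Var = ab/((a+b)^2(a+b+1))
Var = 0.0038, SD = 0.0615
Approximate 95% CI width = 4 * 0.0615 = 0.2461

0.2461


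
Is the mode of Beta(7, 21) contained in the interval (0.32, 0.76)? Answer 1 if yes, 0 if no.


Mode = (a-1)/(a+b-2) = 6/26 = 0.2308
Interval: (0.32, 0.76)
Contains mode? 0

0


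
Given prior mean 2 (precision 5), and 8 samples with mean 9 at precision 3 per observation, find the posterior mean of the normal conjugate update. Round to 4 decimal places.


The posterior mean is a precision-weighted average of prior and data.
Post. prec. = 5 + 24 = 29
Post. mean = (10 + 216)/29 = 226/29 = 7.7931

7.7931


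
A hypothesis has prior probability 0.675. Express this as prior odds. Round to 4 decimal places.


Odds = P(H) / P(not H) = 0.675 / 0.325
= 2.0769

2.0769


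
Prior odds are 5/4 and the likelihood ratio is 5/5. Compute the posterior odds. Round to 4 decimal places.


Posterior odds = prior odds * likelihood ratio
= (5/4) * (5/5)
= 25 / 20
= 1.25

1.25


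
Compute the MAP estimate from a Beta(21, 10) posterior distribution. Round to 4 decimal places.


MAP = mode of Beta distribution
= (alpha - 1)/(alpha + beta - 2)
= (21-1)/(21+10-2)
= 20/29 = 0.6897

0.6897


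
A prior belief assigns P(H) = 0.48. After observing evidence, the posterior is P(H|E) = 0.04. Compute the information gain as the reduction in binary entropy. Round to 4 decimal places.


H(prior) = -0.48*log2(0.48) - 0.52*log2(0.52)
= 0.9988
H(post) = -0.04*log2(0.04) - 0.96*log2(0.96)
= 0.2423
IG = 0.9988 - 0.2423 = 0.7566

0.7566


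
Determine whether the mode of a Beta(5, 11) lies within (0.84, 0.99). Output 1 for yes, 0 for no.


First find the mode: (a-1)/(a+b-2) = 0.2857
Is 0.2857 in (0.84, 0.99)? 0

0


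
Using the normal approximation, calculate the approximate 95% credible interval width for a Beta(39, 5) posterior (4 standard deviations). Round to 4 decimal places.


Var(Beta) = 39*5/(44^2 * 45) = 0.0022
SD = 0.0473
Width ~ 4*SD = 0.1892

0.1892


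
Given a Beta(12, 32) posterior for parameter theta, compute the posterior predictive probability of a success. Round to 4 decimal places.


For a Beta-Bernoulli model, the predictive probability is the mean:
P(success) = 12/(12+32) = 12/44 = 0.2727

0.2727


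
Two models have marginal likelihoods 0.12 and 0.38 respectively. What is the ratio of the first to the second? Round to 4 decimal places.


Evidence ratio = 0.12 / 0.38
= 0.3158

0.3158


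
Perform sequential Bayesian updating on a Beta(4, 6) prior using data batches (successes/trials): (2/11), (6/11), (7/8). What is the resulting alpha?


Accumulate successes: 15
Posterior alpha = prior alpha + sum of successes
= 4 + 15 = 19

19


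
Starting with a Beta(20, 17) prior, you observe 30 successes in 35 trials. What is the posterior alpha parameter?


For a Beta-Binomial conjugate model:
Posterior alpha = prior alpha + number of successes
= 20 + 30 = 50

50


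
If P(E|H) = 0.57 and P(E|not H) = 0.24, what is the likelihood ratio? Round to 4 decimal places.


Likelihood ratio = P(E|H) / P(E|not H)
= 0.57 / 0.24
= 2.375

2.375


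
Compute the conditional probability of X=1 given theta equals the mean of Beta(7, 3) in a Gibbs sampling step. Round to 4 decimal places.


Mean of Beta(7, 3) = 0.7
P(X=1 | theta=0.7) = 0.7

0.7


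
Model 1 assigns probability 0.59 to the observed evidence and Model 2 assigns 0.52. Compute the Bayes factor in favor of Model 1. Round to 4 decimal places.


BF = P(data|M1) / P(data|M2)
= 0.59 / 0.52 = 1.1346

1.1346


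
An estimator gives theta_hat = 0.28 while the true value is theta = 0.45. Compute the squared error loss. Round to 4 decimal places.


The squared error loss is (theta_hat - theta)^2
= (0.28 - 0.45)^2
= (-0.17)^2 = 0.0289

0.0289


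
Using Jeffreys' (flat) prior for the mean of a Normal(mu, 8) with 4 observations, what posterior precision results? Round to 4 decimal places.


Flat prior means prior precision is 0.
Posterior precision = n / sigma^2 = 4/8 = 0.5

0.5


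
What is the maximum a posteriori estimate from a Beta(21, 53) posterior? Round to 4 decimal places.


The MAP estimate equals the mode of the distribution.
Mode of Beta(a,b) = (a-1)/(a+b-2)
= 20/72
= 0.2778

0.2778


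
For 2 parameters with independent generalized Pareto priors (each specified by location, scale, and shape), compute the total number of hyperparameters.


A generalized Pareto prior has 3 hyperparameters per parameter.
Total = 2 * 3 = 6

6


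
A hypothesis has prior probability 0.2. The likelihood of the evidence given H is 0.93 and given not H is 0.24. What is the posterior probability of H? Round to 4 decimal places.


Using Bayes' theorem:
P(E) = 0.2 * 0.93 + 0.8 * 0.24
P(E) = 0.378
P(H|E) = (0.2 * 0.93) / 0.378 = 0.4921

0.4921


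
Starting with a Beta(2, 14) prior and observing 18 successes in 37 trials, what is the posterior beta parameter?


Posterior beta = prior beta + failures
Failures = 37 - 18 = 19
beta_post = 14 + 19 = 33

33


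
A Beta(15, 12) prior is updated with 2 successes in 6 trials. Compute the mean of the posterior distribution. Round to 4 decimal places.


After update: Beta(17, 16)
Mean = 17 / (17 + 16) = 17 / 33
= 0.5152

0.5152


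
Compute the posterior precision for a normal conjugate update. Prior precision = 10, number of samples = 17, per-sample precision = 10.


tau_post = tau_0 + n * tau
= 10 + 17 * 10 = 180

180


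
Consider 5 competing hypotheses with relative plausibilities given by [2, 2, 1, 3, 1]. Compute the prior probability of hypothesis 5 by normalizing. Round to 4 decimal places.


Sum of weights = 2 + 2 + 1 + 3 + 1 = 9
Normalized prior for H5 = 1 / 9
= 0.1111

0.1111


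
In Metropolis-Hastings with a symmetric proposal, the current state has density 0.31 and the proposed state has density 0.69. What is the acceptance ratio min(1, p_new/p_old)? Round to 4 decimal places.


Ratio = p_new / p_old = 0.69 / 0.31 = 2.2258
Acceptance = min(1, 2.2258) = 1.0

1.0


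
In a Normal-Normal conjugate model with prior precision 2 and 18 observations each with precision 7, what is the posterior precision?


Posterior precision = prior precision + n * observation precision
= 2 + 18 * 7
= 2 + 126 = 128

128


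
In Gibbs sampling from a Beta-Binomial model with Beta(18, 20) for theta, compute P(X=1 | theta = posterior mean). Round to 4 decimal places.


Posterior mean = alpha/(alpha+beta) = 18/38 = 0.4737
P(X=1|theta=mean) = theta = 0.4737

0.4737


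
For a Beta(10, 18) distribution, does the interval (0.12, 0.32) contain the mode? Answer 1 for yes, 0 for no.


Mode of Beta(a,b) = (a-1)/(a+b-2)
= (10-1)/(10+18-2) = 0.3462
Check: 0.12 <= 0.3462 <= 0.32?
Result: 0

0


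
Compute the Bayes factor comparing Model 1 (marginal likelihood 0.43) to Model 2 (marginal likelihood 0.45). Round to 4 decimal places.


BF12 = marginal likelihood of M1 / marginal likelihood of M2
= 0.43/0.45
= 0.9556

0.9556


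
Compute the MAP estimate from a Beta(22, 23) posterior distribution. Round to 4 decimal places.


MAP = mode of Beta distribution
= (alpha - 1)/(alpha + beta - 2)
= (22-1)/(22+23-2)
= 21/43 = 0.4884

0.4884


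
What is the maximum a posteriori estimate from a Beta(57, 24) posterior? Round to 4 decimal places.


The MAP estimate equals the mode of the distribution.
Mode of Beta(a,b) = (a-1)/(a+b-2)
= 56/79
= 0.7089

0.7089


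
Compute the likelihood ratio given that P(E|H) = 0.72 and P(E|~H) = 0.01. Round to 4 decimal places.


LR = P(E|H) / P(E|~H)
= 0.72 / 0.01 = 72.0

72.0


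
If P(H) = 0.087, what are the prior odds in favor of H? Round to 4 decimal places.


Prior odds = P(H) / (1 - P(H))
= 0.087 / 0.913
= 0.0953

0.0953


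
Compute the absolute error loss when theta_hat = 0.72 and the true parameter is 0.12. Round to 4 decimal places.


L = |theta_hat - theta_true|
= |0.72 - 0.12| = 0.6

0.6


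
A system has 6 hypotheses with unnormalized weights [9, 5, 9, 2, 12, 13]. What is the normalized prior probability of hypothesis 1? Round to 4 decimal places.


The normalized prior is the weight divided by the total.
Total weight = 50
P(H1) = 9 / 50 = 0.18

0.18


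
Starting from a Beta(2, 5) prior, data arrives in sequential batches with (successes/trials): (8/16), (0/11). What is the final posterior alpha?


In sequential Bayesian updating, we sum all successes.
Total successes = 8
Final alpha = 2 + 8 = 10

10


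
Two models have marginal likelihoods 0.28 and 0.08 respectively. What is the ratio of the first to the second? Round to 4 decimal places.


Evidence ratio = 0.28 / 0.08
= 3.5

3.5


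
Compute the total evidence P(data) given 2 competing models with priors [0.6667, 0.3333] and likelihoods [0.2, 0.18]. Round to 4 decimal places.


Marginal likelihood = sum P(model_i) * P(data|model_i)
Model 1: 0.6667 * 0.2 = 0.1333
Model 2: 0.3333 * 0.18 = 0.06
Total = 0.1933

0.1933


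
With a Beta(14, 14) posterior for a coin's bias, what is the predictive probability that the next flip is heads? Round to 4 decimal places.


The predictive probability equals the posterior mean.
P(next = heads) = alpha / (alpha + beta)
= 14 / 28 = 0.5

0.5


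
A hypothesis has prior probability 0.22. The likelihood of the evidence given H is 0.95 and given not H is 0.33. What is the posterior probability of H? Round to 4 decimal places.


Using Bayes' theorem:
P(E) = 0.22 * 0.95 + 0.78 * 0.33
P(E) = 0.4664
P(H|E) = (0.22 * 0.95) / 0.4664 = 0.4481

0.4481


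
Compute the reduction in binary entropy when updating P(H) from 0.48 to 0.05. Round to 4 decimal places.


H_before = -p*log2(p) - (1-p)*log2(1-p) for p=0.48: 0.9988
H_after for p=0.05: 0.2864
Reduction = 0.9988 - 0.2864 = 0.7124

0.7124


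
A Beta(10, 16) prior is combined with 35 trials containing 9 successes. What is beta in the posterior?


In conjugate updating:
beta_posterior = beta_prior + (n - k)
= 16 + (35 - 9)
= 16 + 26 = 42

42


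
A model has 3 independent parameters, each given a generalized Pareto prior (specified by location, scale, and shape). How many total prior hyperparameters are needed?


Each generalized Pareto prior needs 3 hyperparameters (location, scale, and shape).
Total = 3 * 3 = 9

9


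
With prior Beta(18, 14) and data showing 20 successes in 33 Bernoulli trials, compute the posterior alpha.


Conjugate update: alpha_posterior = alpha_prior + k
= 18 + 20 = 38

38


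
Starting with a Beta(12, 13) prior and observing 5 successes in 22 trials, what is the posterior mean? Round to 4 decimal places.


Posterior parameters: alpha = 12 + 5 = 17
beta = 13 + 17 = 30
Posterior mean = alpha / (alpha + beta) = 17 / 47
= 0.3617

0.3617


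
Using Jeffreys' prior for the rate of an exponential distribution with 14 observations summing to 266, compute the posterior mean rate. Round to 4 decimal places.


Jeffreys' prior leads to posterior Gamma(14, 266).
Mean = 14/266 = 0.0526

0.0526


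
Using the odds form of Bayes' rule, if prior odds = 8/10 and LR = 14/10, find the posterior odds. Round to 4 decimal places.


Bayes' rule in odds form: posterior odds = prior odds * LR
= (8 * 14) / (10 * 10)
= 112/100 = 1.12

1.12


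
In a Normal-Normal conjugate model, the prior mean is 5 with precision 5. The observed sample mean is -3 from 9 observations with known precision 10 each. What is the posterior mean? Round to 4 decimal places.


Posterior precision = tau0 + n*tau = 5 + 9*10 = 95
Posterior mean = (tau0*mu0 + n*tau*xbar) / posterior_precision
= (5*5 + 9*10*-3) / 95
= -245 / 95 = -2.5789

-2.5789


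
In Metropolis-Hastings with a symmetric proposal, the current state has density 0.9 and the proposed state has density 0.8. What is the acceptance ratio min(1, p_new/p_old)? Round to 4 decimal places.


Ratio = p_new / p_old = 0.8 / 0.9 = 0.8889
Acceptance = min(1, 0.8889) = 0.8889

0.8889


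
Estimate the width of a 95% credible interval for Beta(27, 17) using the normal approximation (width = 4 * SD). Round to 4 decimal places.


For Beta(a,b): Var = ab/((a+b)^2(a+b+1))
Var = 0.0053, SD = 0.0726
Approximate 95% CI width = 4 * 0.0726 = 0.2903

0.2903


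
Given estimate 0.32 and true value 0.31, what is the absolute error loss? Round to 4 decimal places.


Absolute error = |estimate - true|
= |0.01| = 0.01

0.01


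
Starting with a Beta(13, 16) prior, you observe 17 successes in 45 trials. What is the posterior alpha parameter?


For a Beta-Binomial conjugate model:
Posterior alpha = prior alpha + number of successes
= 13 + 17 = 30

30


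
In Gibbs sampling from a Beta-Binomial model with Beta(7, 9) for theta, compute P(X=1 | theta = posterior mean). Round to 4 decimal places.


Posterior mean = alpha/(alpha+beta) = 7/16 = 0.4375
P(X=1|theta=mean) = theta = 0.4375

0.4375


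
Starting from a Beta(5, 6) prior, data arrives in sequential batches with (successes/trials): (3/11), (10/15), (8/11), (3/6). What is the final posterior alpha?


In sequential Bayesian updating, we sum all successes.
Total successes = 24
Final alpha = 5 + 24 = 29

29


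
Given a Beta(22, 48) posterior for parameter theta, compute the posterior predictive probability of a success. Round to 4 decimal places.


For a Beta-Bernoulli model, the predictive probability is the mean:
P(success) = 22/(22+48) = 22/70 = 0.3143

0.3143


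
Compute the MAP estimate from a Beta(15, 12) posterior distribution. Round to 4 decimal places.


MAP = mode of Beta distribution
= (alpha - 1)/(alpha + beta - 2)
= (15-1)/(15+12-2)
= 14/25 = 0.56

0.56


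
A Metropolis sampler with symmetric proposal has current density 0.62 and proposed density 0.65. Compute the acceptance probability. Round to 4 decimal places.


For symmetric proposals, acceptance = min(1, pi(x*)/pi(x))
= min(1, 0.65/0.62)
= min(1, 1.0484) = 1.0

1.0


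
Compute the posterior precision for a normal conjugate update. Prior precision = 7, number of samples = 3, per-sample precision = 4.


tau_post = tau_0 + n * tau
= 7 + 3 * 4 = 19

19


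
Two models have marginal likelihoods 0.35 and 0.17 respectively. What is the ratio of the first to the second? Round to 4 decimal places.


Evidence ratio = 0.35 / 0.17
= 2.0588

2.0588
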